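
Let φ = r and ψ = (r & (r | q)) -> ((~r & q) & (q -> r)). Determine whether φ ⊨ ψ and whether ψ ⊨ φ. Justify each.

[⇒] This fails. Under q = F, r = T, the left side is true but the right side is false.

[⇐] This fails. Under q = F, r = F, the left side is false but the right side is true.

Both directions fail.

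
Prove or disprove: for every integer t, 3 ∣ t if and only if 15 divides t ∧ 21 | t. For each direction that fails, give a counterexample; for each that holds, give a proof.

Only the converse holds.

Forward direction. This fails: take t = 3. Certainly 3 ∣ 3, but 15 ∤ 3.

Converse. Suppose 15 ∣ t and 21 ∣ t. Any common multiple of 15 and 21 is a multiple of their lcm; here lcm(15, 21) = 15·21/gcd(15, 21) = 315/3 = 105, so 105 ∣ t. Since 3 ∣ 105, it follows that 3 ∣ t.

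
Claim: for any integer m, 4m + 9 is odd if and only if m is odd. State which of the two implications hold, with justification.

(⟹) This fails: take m = 4. Then 4m + 9 = 25, which is odd, yet m = 4 is even, not odd.

(⟸) Suppose m is odd. Since 4 is even, 4m is even for every m, so 4m + 9 has the same parity as 9, which is odd. Hence 4m + 9 is odd.

(⇒) fails; (⇐) holds.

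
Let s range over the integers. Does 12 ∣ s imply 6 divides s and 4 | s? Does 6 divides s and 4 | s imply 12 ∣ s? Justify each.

Equivalent; both directions hold.

(→) If 12 ∣ s, write s = 12q. Since 12 = 2·6, s = 6·(2q), so 6 ∣ s; and since 12 = 3·4, s = 4·(3q), so 4 ∣ s.

(←) Suppose 6 ∣ s and 4 ∣ s. Any common multiple of 6 and 4 is a multiple of their lcm; here lcm(6, 4) = 6·4/gcd(6, 4) = 24/2 = 12, so 12 ∣ s.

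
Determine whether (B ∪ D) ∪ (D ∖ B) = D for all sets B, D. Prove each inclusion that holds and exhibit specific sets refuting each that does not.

Only the reverse inclusion holds.

Forward inclusion. This inclusion fails. Take B = {1}, D = ∅; then 1 ∈ (B ∪ D) ∪ (D ∖ B) but 1 ∉ D.

Reverse inclusion. Let x ∈ D. Then either x ∈ D and x ∉ B; or x ∈ B ∩ D. In each case x ∈ (B ∪ D) ∪ (D ∖ B), so D ⊆ (B ∪ D) ∪ (D ∖ B).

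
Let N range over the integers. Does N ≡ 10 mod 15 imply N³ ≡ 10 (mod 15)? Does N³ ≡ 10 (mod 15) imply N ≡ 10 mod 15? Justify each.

Equivalent; both directions hold.

(⟹) Suppose N ≡ 10 mod 15. Write N = 15j + 10. Then (15j + 10)³ = 3375j³ + 6750j² + 4500j + 1000 = 15(225j³ + 450j² + 300j + 66) + 10, so N³ ≡ 10 (mod 15).

(⟸) Conversely, suppose N³ ≡ 10 (mod 15). The only residue r in {0, …, 14} with r³ ≡ 10 (mod 15) is r = 10, so N ≡ 10 (mod 15).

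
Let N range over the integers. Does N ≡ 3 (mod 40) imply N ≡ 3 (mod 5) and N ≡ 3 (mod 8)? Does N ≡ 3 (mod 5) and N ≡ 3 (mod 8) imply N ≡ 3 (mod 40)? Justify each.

Both directions hold; the statement is true.

(⇒) Suppose N ≡ 3 (mod 40); write N = 40j + 3. Since 5 ∣ 40, reducing mod 5 gives N ≡ 3 (mod 5); since 8 ∣ 40, reducing mod 8 gives N ≡ 3 (mod 8).

(⇐) Conversely, if N ≡ 3 (mod 5) and N ≡ 3 (mod 8), then by the Chinese remainder theorem N ≡ 3 (mod 40). This is exactly N ≡ 3 (mod 40).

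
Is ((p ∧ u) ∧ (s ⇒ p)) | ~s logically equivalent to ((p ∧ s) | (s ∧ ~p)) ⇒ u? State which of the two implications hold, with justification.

(⟹) Assume the antecedent. If s is true, the antecedent forces (s = T, u = T, p = T), and ((p ∧ s) | (s ∧ ~p)) ⇒ u holds there. If s is false, ((p ∧ s) | (s ∧ ~p)) ⇒ u reduces to true regardless of the other variables. Either way ((p ∧ s) | (s ∧ ~p)) ⇒ u holds.

(⟸) This fails. Under s = T, u = T, p = F, the left side is false but the right side is true.

The forward direction holds; the converse fails.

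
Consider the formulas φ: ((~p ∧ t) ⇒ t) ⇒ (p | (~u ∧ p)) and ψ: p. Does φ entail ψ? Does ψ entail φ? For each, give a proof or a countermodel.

(→) Assume the antecedent. If t is true, the antecedent forces (t = T, u = F, p = T) or (t = T, u = T, p = T), and p holds there. If t is false, the antecedent forces (t = F, u = F, p = T) or (t = F, u = T, p = T), and p holds there. Either way p holds.

(←) Assume the antecedent. If t is true, the antecedent forces (t = T, u = F, p = T) or (t = T, u = T, p = T), and the consequent holds there. If t is false, the antecedent forces (t = F, u = F, p = T) or (t = F, u = T, p = T), and the consequent holds there. Either way the consequent holds.

Both implications hold.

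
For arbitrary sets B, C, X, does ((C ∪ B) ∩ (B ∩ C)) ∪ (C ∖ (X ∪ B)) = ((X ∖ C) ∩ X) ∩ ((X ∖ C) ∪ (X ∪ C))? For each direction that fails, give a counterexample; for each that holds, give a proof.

(⟹) This inclusion fails. Take B = ∅, C = {1}, X = ∅; then 1 ∈ ((C ∪ B) ∩ (B ∩ C)) ∪ (C ∖ (X ∪ B)) but 1 ∉ ((X ∖ C) ∩ X) ∩ ((X ∖ C) ∪ (X ∪ C)).

(⟸) This inclusion fails. Take B = ∅, C = ∅, X = {1}; then 1 ∈ ((X ∖ C) ∩ X) ∩ ((X ∖ C) ∪ (X ∪ C)) but 1 ∉ ((C ∪ B) ∩ (B ∩ C)) ∪ (C ∖ (X ∪ B)).

Both inclusions fail.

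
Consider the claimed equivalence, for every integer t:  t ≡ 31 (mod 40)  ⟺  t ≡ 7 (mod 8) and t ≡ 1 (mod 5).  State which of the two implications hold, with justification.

(→) Suppose t ≡ 31 (mod 40); write t = 40j + 31. Since 8 ∣ 40, reducing mod 8 gives t ≡ 31 ≡ 7 (mod 8); since 5 ∣ 40, reducing mod 5 gives t ≡ 31 ≡ 1 (mod 5).

(←) Conversely, if t ≡ 7 (mod 8) and t ≡ 1 (mod 5), then by the Chinese remainder theorem t ≡ 31 (mod 40). This is exactly t ≡ 31 (mod 40).

Equivalent; both directions hold.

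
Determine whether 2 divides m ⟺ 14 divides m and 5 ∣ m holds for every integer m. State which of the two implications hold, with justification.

The forward direction fails; the converse holds.

Converse. Suppose 14 ∣ m and 5 ∣ m. Any common multiple of 14 and 5 is a multiple of their lcm; here gcd(14, 5) = 1, so lcm(14, 5) = 14·5 = 70, so 70 ∣ m. Since 2 ∣ 70, it follows that 2 ∣ m.

Forward direction. This fails: take m = 2. Certainly 2 ∣ 2, but 14 ∤ 2.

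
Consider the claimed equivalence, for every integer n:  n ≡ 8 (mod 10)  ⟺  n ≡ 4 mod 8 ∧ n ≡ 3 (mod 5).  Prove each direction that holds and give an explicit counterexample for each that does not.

Only the converse holds.

(→) This fails: n = 8 gives 8 ≡ 8 (mod 10) but 8 ≡ 0 (mod 8), so the conjunction on the right does not hold.

(←) Conversely, if n ≡ 4 (mod 8) and n ≡ 3 (mod 5), then by the Chinese remainder theorem n ≡ 28 (mod 40). Since 28 ≡ 8 (mod 10) and 10 ∣ 40, we get n ≡ 8 (mod 10).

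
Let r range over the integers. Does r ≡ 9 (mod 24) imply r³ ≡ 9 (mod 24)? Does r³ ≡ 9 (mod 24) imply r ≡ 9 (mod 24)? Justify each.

Converse. Suppose r³ ≡ 9 (mod 24). The only residue r in {0, …, 23} with r³ ≡ 9 (mod 24) is r = 9, so r ≡ 9 (mod 24).

Forward direction. Suppose r ≡ 9 (mod 24). Write r = 24j + 9. Then (24j + 9)³ = 13824j³ + 15552j² + 5832j + 729 = 24(576j³ + 648j² + 243j + 30) + 9, so r³ ≡ 9 (mod 24).

Both implications hold.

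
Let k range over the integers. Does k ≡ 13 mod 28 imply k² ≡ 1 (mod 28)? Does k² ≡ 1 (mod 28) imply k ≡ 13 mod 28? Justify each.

(→) Suppose k ≡ 13 mod 28. Write k = 28j + 13. Then (28j + 13)² = 784j² + 728j + 169 = 28(28j² + 26j + 6) + 1, so k² ≡ 1 (mod 28).

(←) This fails: take k = 1. Then 1² = 1 ≡ 1 (mod 28), yet 1 ≡ 1 (mod 28), not 13.

Only the forward direction holds.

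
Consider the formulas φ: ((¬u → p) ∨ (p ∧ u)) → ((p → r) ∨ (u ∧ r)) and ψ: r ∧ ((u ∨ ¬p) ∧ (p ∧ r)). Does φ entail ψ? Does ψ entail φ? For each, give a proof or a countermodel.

(⇒) fails; (⇐) holds.

(⇒) This fails. Under p = F, r = F, u = F, the left side is true but the right side is false.

(⇐) Assume the antecedent. If p is true, the antecedent forces (p = T, r = T, u = T), and the consequent holds there. If p is false, the antecedent cannot hold. Either way the consequent holds.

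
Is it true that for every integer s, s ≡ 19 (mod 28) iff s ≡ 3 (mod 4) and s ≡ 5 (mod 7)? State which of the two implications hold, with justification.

Forward direction. Suppose s ≡ 19 (mod 28); write s = 28j + 19. Since 4 ∣ 28, reducing mod 4 gives s ≡ 19 ≡ 3 (mod 4); since 7 ∣ 28, reducing mod 7 gives s ≡ 19 ≡ 5 (mod 7).

Converse. If s ≡ 3 (mod 4) and s ≡ 5 (mod 7), then by the Chinese remainder theorem s ≡ 19 (mod 28). This is exactly s ≡ 19 (mod 28).

The biconditional holds.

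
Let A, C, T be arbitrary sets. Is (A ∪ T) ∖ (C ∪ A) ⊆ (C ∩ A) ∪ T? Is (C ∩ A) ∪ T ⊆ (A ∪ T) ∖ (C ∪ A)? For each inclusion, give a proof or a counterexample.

(⊆) Let x ∈ (A ∪ T) ∖ (C ∪ A). Then x ∈ T and x ∉ A, C, from which x ∈ (C ∩ A) ∪ T.

(⊇) This inclusion fails. Take A = {1}, C = {1}, T = ∅; then 1 ∈ (C ∩ A) ∪ T but 1 ∉ (A ∪ T) ∖ (C ∪ A).

The sets are not equal: only the forward inclusion holds.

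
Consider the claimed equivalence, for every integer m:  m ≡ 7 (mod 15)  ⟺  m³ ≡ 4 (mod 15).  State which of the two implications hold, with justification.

(⇒) This fails: take m = 7. Then 7 ≡ 7 (mod 15), but 7³ = 343 ≡ 13 (mod 15), not 4.

(⇐) This fails: take m = 4. Then 4³ = 64 ≡ 4 (mod 15), yet 4 ≡ 4 (mod 15), not 7.

Both directions fail.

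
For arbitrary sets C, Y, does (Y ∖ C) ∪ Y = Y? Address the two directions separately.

Forward inclusion. Let x ∈ (Y ∖ C) ∪ Y. Then either x ∈ Y and x ∉ C; or x ∈ C ∩ Y. In each case x ∈ Y, so (Y ∖ C) ∪ Y ⊆ Y.

Reverse inclusion. Let x ∈ Y. Then either x ∈ Y and x ∉ C; or x ∈ C ∩ Y. In each case x ∈ (Y ∖ C) ∪ Y, so Y ⊆ (Y ∖ C) ∪ Y.

Both inclusions hold.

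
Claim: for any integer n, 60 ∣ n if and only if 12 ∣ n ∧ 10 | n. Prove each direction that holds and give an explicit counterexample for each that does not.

Both directions hold.

(⟹) If 60 ∣ n, write n = 60q. Since 60 = 5·12, n = 12·(5q), so 12 ∣ n; and since 60 = 6·10, n = 10·(6q), so 10 ∣ n.

(⟸) Suppose 12 ∣ n and 10 ∣ n. Any common multiple of 12 and 10 is a multiple of their lcm; here lcm(12, 10) = 12·10/gcd(12, 10) = 120/2 = 60, so 60 ∣ n.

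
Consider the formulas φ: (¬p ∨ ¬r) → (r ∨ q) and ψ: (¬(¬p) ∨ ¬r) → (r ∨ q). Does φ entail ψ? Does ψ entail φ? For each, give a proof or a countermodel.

[⇒] Assume the antecedent. If r is true, (¬(¬p) ∨ ¬r) → (r ∨ q) reduces to true regardless of the other variables. If r is false, the antecedent forces (r = F, q = T, p = F) or (r = F, q = T, p = T), and (¬(¬p) ∨ ¬r) → (r ∨ q) holds there. Either way (¬(¬p) ∨ ¬r) → (r ∨ q) holds.

[⇐] Assume the antecedent. If r is true, (¬p ∨ ¬r) → (r ∨ q) reduces to true regardless of the other variables. If r is false, the antecedent forces (r = F, q = T, p = F) or (r = F, q = T, p = T), and (¬p ∨ ¬r) → (r ∨ q) holds there. Either way (¬p ∨ ¬r) → (r ∨ q) holds.

The biconditional holds.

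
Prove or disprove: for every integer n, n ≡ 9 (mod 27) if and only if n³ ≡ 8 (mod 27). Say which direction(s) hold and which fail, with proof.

(⇒) fails and (⇐) fails.

Forward direction. This fails: take n = 9. Then 9 ≡ 9 (mod 27), but 9³ = 729 ≡ 0 (mod 27), not 8.

Converse. This fails: take n = 2. Then 2³ = 8 ≡ 8 (mod 27), yet 2 ≡ 2 (mod 27), not 9.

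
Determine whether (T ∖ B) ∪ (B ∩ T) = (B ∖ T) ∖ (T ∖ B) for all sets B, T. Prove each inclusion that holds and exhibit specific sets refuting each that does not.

(⊆) This inclusion fails. Take B = ∅, T = {1}; then 1 ∈ (T ∖ B) ∪ (B ∩ T) but 1 ∉ (B ∖ T) ∖ (T ∖ B).

(⊇) This inclusion fails. Take B = {1}, T = ∅; then 1 ∈ (B ∖ T) ∖ (T ∖ B) but 1 ∉ (T ∖ B) ∪ (B ∩ T).

(⊆) fails and (⊇) fails.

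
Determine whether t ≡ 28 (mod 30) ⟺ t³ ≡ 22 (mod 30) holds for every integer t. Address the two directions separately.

Both directions hold; the statement is true.

[⇒] Suppose t ≡ 28 (mod 30). Write t = 30j + 28. Then (30j + 28)³ = 27000j³ + 75600j² + 70560j + 21952 = 30(900j³ + 2520j² + 2352j + 731) + 22, so t³ ≡ 22 (mod 30).

[⇐] Conversely, suppose t³ ≡ 22 (mod 30). The only residue r in {0, …, 29} with r³ ≡ 22 (mod 30) is r = 28, so t ≡ 28 (mod 30).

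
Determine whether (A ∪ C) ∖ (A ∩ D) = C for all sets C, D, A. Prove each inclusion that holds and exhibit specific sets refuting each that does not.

Neither inclusion holds.

Forward inclusion. This inclusion fails. Take C = ∅, D = ∅, A = {1}; then 1 ∈ (A ∪ C) ∖ (A ∩ D) but 1 ∉ C.

Reverse inclusion. This inclusion fails. Take C = {1}, D = {1}, A = {1}; then 1 ∈ C but 1 ∉ (A ∪ C) ∖ (A ∩ D).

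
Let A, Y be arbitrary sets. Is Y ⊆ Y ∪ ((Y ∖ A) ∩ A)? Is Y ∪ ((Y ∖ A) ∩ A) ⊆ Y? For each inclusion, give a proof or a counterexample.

The two sets are equal.

Forward inclusion. Let x ∈ Y. Then either x ∈ Y and x ∉ A; or x ∈ A ∩ Y. In each case x ∈ Y ∪ ((Y ∖ A) ∩ A), so Y ⊆ Y ∪ ((Y ∖ A) ∩ A).

Reverse inclusion. Let x ∈ Y ∪ ((Y ∖ A) ∩ A). Then either x ∈ Y and x ∉ A; or x ∈ A ∩ Y. In each case x ∈ Y, so Y ∪ ((Y ∖ A) ∩ A) ⊆ Y.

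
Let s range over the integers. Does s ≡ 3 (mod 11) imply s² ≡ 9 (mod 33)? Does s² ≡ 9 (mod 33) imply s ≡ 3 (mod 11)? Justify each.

[⇒] This fails: take s = 14. Then 14 ≡ 3 (mod 11), but 14² = 196 ≡ 31 (mod 33), not 9.

[⇐] This fails: take s = 30. Then 30² = 900 ≡ 9 (mod 33), yet 30 ≡ 8 (mod 11), not 3.

Neither direction holds.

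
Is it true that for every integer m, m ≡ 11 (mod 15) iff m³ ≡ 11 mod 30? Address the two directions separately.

Forward direction. This fails: take m = 26. Then 26 ≡ 11 (mod 15), but 26³ = 17576 ≡ 26 (mod 30), not 11.

Converse. The residues r modulo 30 with r³ ≡ 11 (mod 30) are exactly {11}, and each is ≡ 11 (mod 15).

Only the reverse direction holds.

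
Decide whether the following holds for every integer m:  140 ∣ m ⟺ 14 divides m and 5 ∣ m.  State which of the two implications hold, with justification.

(⟸) This fails: take m = 70. Both 14 ∣ 70 and 5 ∣ 70, yet 70 is not a multiple of 140 (since 70 = 0·140 + 70), so 140 ∤ 70.

(⟹) If 140 ∣ m, write m = 140q. Since 140 = 10·14, m = 14·(10q), so 14 ∣ m; and since 140 = 28·5, m = 5·(28q), so 5 ∣ m.

(⇒) holds; (⇐) fails.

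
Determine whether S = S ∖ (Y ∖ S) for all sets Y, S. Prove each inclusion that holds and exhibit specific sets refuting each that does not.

(⟹) Let x ∈ S. Then either x ∈ S and x ∉ Y; or x ∈ Y ∩ S. In each case x ∈ S ∖ (Y ∖ S), so S ⊆ S ∖ (Y ∖ S).

(⟸) Let x ∈ S ∖ (Y ∖ S). Then either x ∈ S and x ∉ Y; or x ∈ Y ∩ S. In each case x ∈ S, so S ∖ (Y ∖ S) ⊆ S.

The two sets are equal.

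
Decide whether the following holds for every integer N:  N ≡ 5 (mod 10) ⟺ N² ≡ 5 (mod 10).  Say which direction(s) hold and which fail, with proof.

Both implications hold.

Forward direction. Suppose N ≡ 5 (mod 10). Write N = 10j + 5. Then (10j + 5)² = 100j² + 100j + 25 = 10(10j² + 10j + 2) + 5, so N² ≡ 5 (mod 10).

Converse. For the converse, argue contrapositively. If N ≢ 5 (mod 10), then N is congruent to one of 0, 1, 2, 3, 4, 6, 7, 8, 9 modulo 10, and these give N² ≡ 0, 1, 4, 9, 6, 6, 9, 4, 1 respectively — never 5.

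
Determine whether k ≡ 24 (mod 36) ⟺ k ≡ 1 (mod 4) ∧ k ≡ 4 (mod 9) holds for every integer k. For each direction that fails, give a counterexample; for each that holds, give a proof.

Neither direction holds.

(→) This fails: k = 24 gives 24 ≡ 24 (mod 36) but 24 ≡ 0 (mod 4), so the conjunction on the right does not hold.

(←) This fails: k = 13 satisfies both congruences on the right (13 ≡ 1 mod 4 and 13 ≡ 4 mod 9) yet 13 ≡ 13 (mod 36), not 24.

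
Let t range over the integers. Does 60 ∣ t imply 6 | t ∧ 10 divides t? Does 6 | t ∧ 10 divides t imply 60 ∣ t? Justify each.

Forward direction. If 60 ∣ t, write t = 60q. Since 60 = 10·6, t = 6·(10q), so 6 ∣ t; and since 60 = 6·10, t = 10·(6q), so 10 ∣ t.

Converse. This fails: take t = 30. Both 6 ∣ 30 and 10 ∣ 30, yet 30 is not a multiple of 60 (since 30 = 0·60 + 30), so 60 ∤ 30.

Only the forward direction holds.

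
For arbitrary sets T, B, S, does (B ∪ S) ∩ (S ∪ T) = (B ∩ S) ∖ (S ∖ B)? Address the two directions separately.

(⊆) fails; (⊇) holds.

(⊆) This inclusion fails. Take T = {1}, B = {1}, S = ∅; then 1 ∈ (B ∪ S) ∩ (S ∪ T) but 1 ∉ (B ∩ S) ∖ (S ∖ B).

(⊇) Let x ∈ (B ∩ S) ∖ (S ∖ B). Then either x ∈ B ∩ S and x ∉ T; or x ∈ T ∩ B ∩ S. In each case x ∈ (B ∪ S) ∩ (S ∪ T), so (B ∩ S) ∖ (S ∖ B) ⊆ (B ∪ S) ∩ (S ∪ T).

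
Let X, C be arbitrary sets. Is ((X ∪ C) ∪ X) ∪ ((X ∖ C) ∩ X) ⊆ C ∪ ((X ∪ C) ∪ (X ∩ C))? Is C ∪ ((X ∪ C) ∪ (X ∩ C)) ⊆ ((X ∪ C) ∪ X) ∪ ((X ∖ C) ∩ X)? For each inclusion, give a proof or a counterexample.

Forward inclusion. Let x ∈ ((X ∪ C) ∪ X) ∪ ((X ∖ C) ∩ X). Then either x ∈ X and x ∉ C; or x ∈ C and x ∉ X; or x ∈ X ∩ C. In each case x ∈ C ∪ ((X ∪ C) ∪ (X ∩ C)), so ((X ∪ C) ∪ X) ∪ ((X ∖ C) ∩ X) ⊆ C ∪ ((X ∪ C) ∪ (X ∩ C)).

Reverse inclusion. Let x ∈ C ∪ ((X ∪ C) ∪ (X ∩ C)). Then either x ∈ X and x ∉ C; or x ∈ C and x ∉ X; or x ∈ X ∩ C. In each case x ∈ ((X ∪ C) ∪ X) ∪ ((X ∖ C) ∩ X), so C ∪ ((X ∪ C) ∪ (X ∩ C)) ⊆ ((X ∪ C) ∪ X) ∪ ((X ∖ C) ∩ X).

Both inclusions hold.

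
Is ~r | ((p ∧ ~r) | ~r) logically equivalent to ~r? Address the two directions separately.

Both implications hold.

(⇒) Assume the antecedent. If p is true, the antecedent forces (p = T, r = F), and ~r holds there. If p is false, the antecedent forces (p = F, r = F), and ~r holds there. Either way ~r holds.

(⇐) Assume the antecedent. If p is true, the antecedent forces (p = T, r = F), and ~r | ((p ∧ ~r) | ~r) holds there. If p is false, the antecedent forces (p = F, r = F), and ~r | ((p ∧ ~r) | ~r) holds there. Either way ~r | ((p ∧ ~r) | ~r) holds.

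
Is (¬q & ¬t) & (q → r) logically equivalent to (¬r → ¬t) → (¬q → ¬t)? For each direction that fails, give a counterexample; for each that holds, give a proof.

(⟹) Assume the antecedent. If t is true, the antecedent cannot hold. If t is false, (¬r → ¬t) → (¬q → ¬t) reduces to true regardless of the other variables. Either way (¬r → ¬t) → (¬q → ¬t) holds.

(⟸) This fails. Under t = T, q = F, r = F, the left side is false but the right side is true.

Only the forward direction holds.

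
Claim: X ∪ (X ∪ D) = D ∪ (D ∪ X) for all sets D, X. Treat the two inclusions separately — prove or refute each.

Forward inclusion. Let x ∈ X ∪ (X ∪ D). Then either x ∈ D and x ∉ X; or x ∈ X and x ∉ D; or x ∈ D ∩ X. In each case x ∈ D ∪ (D ∪ X), so X ∪ (X ∪ D) ⊆ D ∪ (D ∪ X).

Reverse inclusion. Let x ∈ D ∪ (D ∪ X). Then either x ∈ D and x ∉ X; or x ∈ X and x ∉ D; or x ∈ D ∩ X. In each case x ∈ X ∪ (X ∪ D), so D ∪ (D ∪ X) ⊆ X ∪ (X ∪ D).

Both inclusions hold.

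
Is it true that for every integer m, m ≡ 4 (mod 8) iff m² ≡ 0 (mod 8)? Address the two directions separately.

Only the forward implication holds.

(⇐) This fails: take m = 0. Then 0² = 0 ≡ 0 (mod 8), yet 0 ≡ 0 (mod 8), not 4.

(⇒) Suppose m ≡ 4 (mod 8). Write m = 8j + 4. Then (8j + 4)² = 64j² + 64j + 16 = 8(8j² + 8j + 2) + 0, so m² ≡ 0 (mod 8).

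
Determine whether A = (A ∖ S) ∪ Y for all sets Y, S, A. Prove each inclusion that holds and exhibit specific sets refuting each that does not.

Both inclusions fail.

(⟹) This inclusion fails. Take Y = ∅, S = {1}, A = {1}; then 1 ∈ A but 1 ∉ (A ∖ S) ∪ Y.

(⟸) This inclusion fails. Take Y = {1}, S = ∅, A = ∅; then 1 ∈ (A ∖ S) ∪ Y but 1 ∉ A.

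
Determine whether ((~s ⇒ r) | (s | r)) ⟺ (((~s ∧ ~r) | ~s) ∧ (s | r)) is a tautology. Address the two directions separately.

(⇒) fails; (⇐) holds.

Forward direction. This fails. Under r = F, s = T, the left side is true but the right side is false.

Converse. Assume the antecedent. If r is true, (~s ⇒ r) | (s | r) reduces to true regardless of the other variables. If r is false, the antecedent cannot hold. Either way (~s ⇒ r) | (s | r) holds.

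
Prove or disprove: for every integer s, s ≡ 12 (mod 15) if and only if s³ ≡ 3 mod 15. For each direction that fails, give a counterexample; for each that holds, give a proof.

Forward direction. Suppose s ≡ 12 (mod 15). Write s = 15j + 12. Then (15j + 12)³ = 3375j³ + 8100j² + 6480j + 1728 = 15(225j³ + 540j² + 432j + 115) + 3, so s³ ≡ 3 (mod 15).

Converse. Suppose s³ ≡ 3 (mod 15). The only residue r in {0, …, 14} with r³ ≡ 3 (mod 15) is r = 12, so s ≡ 12 (mod 15).

Both directions hold.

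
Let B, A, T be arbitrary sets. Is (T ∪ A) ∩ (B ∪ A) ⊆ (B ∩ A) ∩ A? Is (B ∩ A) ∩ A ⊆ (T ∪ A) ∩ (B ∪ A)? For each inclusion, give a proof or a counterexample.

Only the reverse inclusion holds.

Reverse inclusion. Let x ∈ (B ∩ A) ∩ A. Then either x ∈ B ∩ A and x ∉ T; or x ∈ B ∩ A ∩ T. In each case x ∈ (T ∪ A) ∩ (B ∪ A), so (B ∩ A) ∩ A ⊆ (T ∪ A) ∩ (B ∪ A).

Forward inclusion. This inclusion fails. Take B = ∅, A = {1}, T = ∅; then 1 ∈ (T ∪ A) ∩ (B ∪ A) but 1 ∉ (B ∩ A) ∩ A.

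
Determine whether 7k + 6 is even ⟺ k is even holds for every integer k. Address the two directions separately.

Both directions hold.

Forward direction. Suppose 7k + 6 is even. Since 7 is odd, 7k and k have the same parity, so 7k + 6 ≡ k + 6 (mod 2). As 6 is even, 7k + 6 is even exactly when k is even. Thus k is even.

Converse. Suppose k is even; write k = 2j. Then 7k + 6 = 7·(2j) + 6 = 2·7j + 6, which is even.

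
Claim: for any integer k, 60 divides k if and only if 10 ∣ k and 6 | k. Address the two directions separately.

Converse. This fails: take k = 30. Both 10 ∣ 30 and 6 ∣ 30, yet 30 is not a multiple of 60 (since 30 = 0·60 + 30), so 60 ∤ 30.

Forward direction. If 60 ∣ k, write k = 60q. Since 60 = 6·10, k = 10·(6q), so 10 ∣ k; and since 60 = 10·6, k = 6·(10q), so 6 ∣ k.

(⇒) holds; (⇐) fails.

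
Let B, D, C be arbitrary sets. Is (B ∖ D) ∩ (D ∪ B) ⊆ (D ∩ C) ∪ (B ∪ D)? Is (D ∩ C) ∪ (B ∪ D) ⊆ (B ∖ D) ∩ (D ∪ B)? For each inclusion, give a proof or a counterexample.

(⟹) Let x ∈ (B ∖ D) ∩ (D ∪ B). Then either x ∈ B and x ∉ D, C; or x ∈ B ∩ C and x ∉ D. In each case x ∈ (D ∩ C) ∪ (B ∪ D), so (B ∖ D) ∩ (D ∪ B) ⊆ (D ∩ C) ∪ (B ∪ D).

(⟸) This inclusion fails. Take B = ∅, D = {1}, C = ∅; then 1 ∈ (D ∩ C) ∪ (B ∪ D) but 1 ∉ (B ∖ D) ∩ (D ∪ B).

Only the forward inclusion holds.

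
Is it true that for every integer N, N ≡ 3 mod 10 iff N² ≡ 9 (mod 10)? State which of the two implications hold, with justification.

(→) Suppose N ≡ 3 mod 10. Write N = 10j + 3. Then (10j + 3)² = 100j² + 60j + 9 = 10(10j² + 6j) + 9, so N² ≡ 9 (mod 10).

(←) This fails: take N = 7. Then 7² = 49 ≡ 9 (mod 10), yet 7 ≡ 7 (mod 10), not 3.

Only the forward implication holds.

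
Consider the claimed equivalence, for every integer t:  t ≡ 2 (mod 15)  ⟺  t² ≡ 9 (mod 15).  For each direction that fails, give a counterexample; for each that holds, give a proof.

[⇒] This fails: take t = 2. Then 2 ≡ 2 (mod 15), but 2² = 4 ≡ 4 (mod 15), not 9.

[⇐] This fails: take t = 3. Then 3² = 9 ≡ 9 (mod 15), yet 3 ≡ 3 (mod 15), not 2.

Both directions fail.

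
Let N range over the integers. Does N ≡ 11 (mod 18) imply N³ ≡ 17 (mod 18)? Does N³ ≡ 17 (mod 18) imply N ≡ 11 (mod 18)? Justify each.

Only the forward direction holds.

(⟹) Suppose N ≡ 11 (mod 18). Write N = 18j + 11. Then (18j + 11)³ = 5832j³ + 10692j² + 6534j + 1331 = 18(324j³ + 594j² + 363j + 73) + 17, so N³ ≡ 17 (mod 18).

(⟸) This fails: take N = 5. Then 5³ = 125 ≡ 17 (mod 18), yet 5 ≡ 5 (mod 18), not 11.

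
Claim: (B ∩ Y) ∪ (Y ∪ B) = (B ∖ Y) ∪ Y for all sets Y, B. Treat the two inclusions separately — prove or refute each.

The two sets are equal.

Forward inclusion. Let x ∈ (B ∩ Y) ∪ (Y ∪ B). Then either x ∈ Y and x ∉ B; or x ∈ B and x ∉ Y; or x ∈ Y ∩ B. In each case x ∈ (B ∖ Y) ∪ Y, so (B ∩ Y) ∪ (Y ∪ B) ⊆ (B ∖ Y) ∪ Y.

Reverse inclusion. Let x ∈ (B ∖ Y) ∪ Y. Then either x ∈ Y and x ∉ B; or x ∈ B and x ∉ Y; or x ∈ Y ∩ B. In each case x ∈ (B ∩ Y) ∪ (Y ∪ B), so (B ∖ Y) ∪ Y ⊆ (B ∩ Y) ∪ (Y ∪ B).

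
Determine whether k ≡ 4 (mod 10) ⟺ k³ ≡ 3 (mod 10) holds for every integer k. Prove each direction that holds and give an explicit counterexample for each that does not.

Neither direction holds.

(⇒) This fails: take k = 4. Then 4 ≡ 4 (mod 10), but 4³ = 64 ≡ 4 (mod 10), not 3.

(⇐) This fails: take k = 7. Then 7³ = 343 ≡ 3 (mod 10), yet 7 ≡ 7 (mod 10), not 4.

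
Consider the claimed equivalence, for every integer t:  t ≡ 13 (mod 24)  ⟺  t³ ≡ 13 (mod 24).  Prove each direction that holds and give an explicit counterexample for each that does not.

(⇒) Suppose t ≡ 13 (mod 24). Write t = 24j + 13. Then (24j + 13)³ = 13824j³ + 22464j² + 12168j + 2197 = 24(576j³ + 936j² + 507j + 91) + 13, so t³ ≡ 13 (mod 24).

(⇐) Conversely, suppose t³ ≡ 13 (mod 24). The only residue r in {0, …, 23} with r³ ≡ 13 (mod 24) is r = 13, so t ≡ 13 (mod 24).

Both directions hold; the statement is true.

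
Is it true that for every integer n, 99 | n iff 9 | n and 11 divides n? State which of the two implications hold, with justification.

(→) If 99 ∣ n, write n = 99q. Since 99 = 11·9, n = 9·(11q), so 9 ∣ n; and since 99 = 9·11, n = 11·(9q), so 11 ∣ n.

(←) Suppose 9 ∣ n and 11 ∣ n. Any common multiple of 9 and 11 is a multiple of their lcm; here gcd(9, 11) = 1, so lcm(9, 11) = 9·11 = 99, so 99 ∣ n.

Both implications hold.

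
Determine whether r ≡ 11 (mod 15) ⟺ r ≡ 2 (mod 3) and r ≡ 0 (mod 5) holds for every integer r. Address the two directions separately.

Both directions fail.

(→) This fails: r = 11 gives 11 ≡ 11 (mod 15) but 11 ≡ 1 (mod 5), so the conjunction on the right does not hold.

(←) This fails: r = 5 satisfies both congruences on the right (5 ≡ 2 mod 3 and 5 ≡ 0 mod 5) yet 5 ≡ 5 (mod 15), not 11.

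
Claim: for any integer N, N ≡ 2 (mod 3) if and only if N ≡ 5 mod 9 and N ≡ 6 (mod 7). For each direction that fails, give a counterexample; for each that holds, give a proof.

(⇒) This fails: N = 2 gives 2 ≡ 2 (mod 3) but 2 ≡ 2 (mod 9), so the conjunction on the right does not hold.

(⇐) Conversely, if N ≡ 5 (mod 9) and N ≡ 6 (mod 7), then by the Chinese remainder theorem N ≡ 41 (mod 63). Since 41 ≡ 2 (mod 3) and 3 ∣ 63, we get N ≡ 2 (mod 3).

(⇒) fails; (⇐) holds.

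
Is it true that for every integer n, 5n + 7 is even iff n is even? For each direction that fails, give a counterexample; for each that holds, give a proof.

(⟹) This fails: n = 5 gives 5n + 7 = 32, which is even, but 5 is odd, not even.

(⟸) This also fails: n = 2 is even, but 5n + 7 = 17 is odd, not even.

Neither implication holds.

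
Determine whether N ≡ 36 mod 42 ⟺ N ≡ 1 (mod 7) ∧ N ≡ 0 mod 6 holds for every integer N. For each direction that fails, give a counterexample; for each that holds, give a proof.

(→) Suppose N ≡ 36 (mod 42); write N = 42j + 36. Since 7 ∣ 42, reducing mod 7 gives N ≡ 36 ≡ 1 (mod 7); since 6 ∣ 42, reducing mod 6 gives N ≡ 36 ≡ 0 (mod 6).

(←) Conversely, if N ≡ 1 (mod 7) and N ≡ 0 (mod 6), then by the Chinese remainder theorem N ≡ 36 (mod 42). This is exactly N ≡ 36 (mod 42).

Both directions hold.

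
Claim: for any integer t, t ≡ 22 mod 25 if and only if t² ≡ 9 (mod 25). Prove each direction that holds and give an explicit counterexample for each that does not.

(⇒) holds; (⇐) fails.

[⇒] Suppose t ≡ 22 mod 25. Write t = 25j + 22. Then (25j + 22)² = 625j² + 1100j + 484 = 25(25j² + 44j + 19) + 9, so t² ≡ 9 (mod 25).

[⇐] This fails: take t = 3. Then 3² = 9 ≡ 9 (mod 25), yet 3 ≡ 3 (mod 25), not 22.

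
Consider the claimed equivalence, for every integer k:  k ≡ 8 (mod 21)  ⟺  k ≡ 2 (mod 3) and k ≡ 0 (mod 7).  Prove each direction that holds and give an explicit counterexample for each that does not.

(⟹) This fails: k = 8 gives 8 ≡ 8 (mod 21) but 8 ≡ 1 (mod 7), so the conjunction on the right does not hold.

(⟸) This fails: k = 14 satisfies both congruences on the right (14 ≡ 2 mod 3 and 14 ≡ 0 mod 7) yet 14 ≡ 14 (mod 21), not 8.

Neither implication holds.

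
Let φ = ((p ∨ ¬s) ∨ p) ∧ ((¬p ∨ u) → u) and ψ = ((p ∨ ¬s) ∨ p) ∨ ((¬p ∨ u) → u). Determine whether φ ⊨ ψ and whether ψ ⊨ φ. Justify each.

(⇒) holds; (⇐) fails.

[⇒] Assume the antecedent. If p is true, the consequent reduces to true regardless of the other variables. If p is false, the antecedent forces (p = F, u = T, s = F), and the consequent holds there. Either way the consequent holds.

[⇐] This fails. Under p = F, u = F, s = F, the left side is false but the right side is true.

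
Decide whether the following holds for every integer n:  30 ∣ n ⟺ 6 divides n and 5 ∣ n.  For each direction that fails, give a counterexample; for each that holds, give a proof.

Both directions hold.

(→) If 30 ∣ n, write n = 30q. Since 30 = 5·6, n = 6·(5q), so 6 ∣ n; and since 30 = 6·5, n = 5·(6q), so 5 ∣ n.

(←) Suppose 6 ∣ n and 5 ∣ n. Any common multiple of 6 and 5 is a multiple of their lcm; here gcd(6, 5) = 1, so lcm(6, 5) = 6·5 = 30, so 30 ∣ n.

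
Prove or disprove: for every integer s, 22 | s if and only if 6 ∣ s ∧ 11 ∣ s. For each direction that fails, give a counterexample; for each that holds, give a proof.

(⇒) This fails: take s = 22. Certainly 22 ∣ 22, but 6 ∤ 22.

(⇐) Suppose 6 ∣ s and 11 ∣ s. Any common multiple of 6 and 11 is a multiple of their lcm; here gcd(6, 11) = 1, so lcm(6, 11) = 6·11 = 66, so 66 ∣ s. Since 22 ∣ 66, it follows that 22 ∣ s.

(⇒) fails; (⇐) holds.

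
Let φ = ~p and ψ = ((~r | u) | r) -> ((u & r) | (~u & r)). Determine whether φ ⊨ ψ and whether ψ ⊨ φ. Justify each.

(⟹) This fails. Under r = F, p = F, u = F, the left side is true but the right side is false.

(⟸) This fails. Under r = T, p = T, u = F, the left side is false but the right side is true.

(⇒) fails and (⇐) fails.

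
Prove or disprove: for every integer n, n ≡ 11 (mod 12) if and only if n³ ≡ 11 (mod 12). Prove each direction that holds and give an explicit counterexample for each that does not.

(←) For the converse, argue contrapositively. If n ≢ 11 (mod 12), then n is congruent to one of 0, 1, 2, 3, 4, 5, 6, 7, 8, 9, 10 modulo 12, and these give n³ ≡ 0, 1, 8, 3, 4, 5, 0, 7, 8, 9, 4 respectively — never 11.

(→) Suppose n ≡ 11 (mod 12). Write n = 12j + 11. Then (12j + 11)³ = 1728j³ + 4752j² + 4356j + 1331 = 12(144j³ + 396j² + 363j + 110) + 11, so n³ ≡ 11 (mod 12).

Both directions hold; the statement is true.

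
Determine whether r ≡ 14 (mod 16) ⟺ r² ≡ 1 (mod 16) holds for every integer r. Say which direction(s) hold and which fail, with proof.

(→) This fails: take r = 14. Then 14 ≡ 14 (mod 16), but 14² = 196 ≡ 4 (mod 16), not 1.

(←) This fails: take r = 1. Then 1² = 1 ≡ 1 (mod 16), yet 1 ≡ 1 (mod 16), not 14.

Neither implication holds.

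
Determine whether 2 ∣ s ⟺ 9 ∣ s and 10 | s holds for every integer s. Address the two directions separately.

The forward direction fails; the converse holds.

[⇒] This fails: take s = 2. Certainly 2 ∣ 2, but 9 ∤ 2.

[⇐] Suppose 9 ∣ s and 10 ∣ s. Any common multiple of 9 and 10 is a multiple of their lcm; here gcd(9, 10) = 1, so lcm(9, 10) = 9·10 = 90, so 90 ∣ s. Since 2 ∣ 90, it follows that 2 ∣ s.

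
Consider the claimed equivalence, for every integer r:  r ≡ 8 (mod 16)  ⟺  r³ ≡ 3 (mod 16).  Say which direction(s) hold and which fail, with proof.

Both directions fail.

(→) This fails: take r = 8. Then 8 ≡ 8 (mod 16), but 8³ = 512 ≡ 0 (mod 16), not 3.

(←) This fails: take r = 11. Then 11³ = 1331 ≡ 3 (mod 16), yet 11 ≡ 11 (mod 16), not 8.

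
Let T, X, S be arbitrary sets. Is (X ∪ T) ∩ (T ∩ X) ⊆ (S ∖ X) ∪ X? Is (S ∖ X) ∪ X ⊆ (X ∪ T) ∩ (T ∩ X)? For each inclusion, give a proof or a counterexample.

The sets are not equal: only the forward inclusion holds.

(⟹) Let x ∈ (X ∪ T) ∩ (T ∩ X). Then either x ∈ T ∩ X and x ∉ S; or x ∈ T ∩ X ∩ S. In each case x ∈ (S ∖ X) ∪ X, so (X ∪ T) ∩ (T ∩ X) ⊆ (S ∖ X) ∪ X.

(⟸) This inclusion fails. Take T = ∅, X = {1}, S = ∅; then 1 ∈ (S ∖ X) ∪ X but 1 ∉ (X ∪ T) ∩ (T ∩ X).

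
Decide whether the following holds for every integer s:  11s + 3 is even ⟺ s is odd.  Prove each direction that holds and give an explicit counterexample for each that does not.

Both implications hold.

Forward direction. Suppose 11s + 3 is even. Since 11 is odd, 11s and s have the same parity, so 11s + 3 ≡ s + 3 (mod 2). As 3 is odd, 11s + 3 is even exactly when s is odd. Thus s is odd.

Converse. Suppose s is odd; write s = 2j + 1. Then 11s + 3 = 11·(2j + 1) + 3 = 2·11j + 14, which is even.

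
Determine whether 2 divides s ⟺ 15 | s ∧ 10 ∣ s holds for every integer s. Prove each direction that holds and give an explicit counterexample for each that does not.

Only the converse holds.

(⟹) This fails: take s = 2. Certainly 2 ∣ 2, but 15 ∤ 2.

(⟸) Suppose 15 ∣ s and 10 ∣ s. Any common multiple of 15 and 10 is a multiple of their lcm; here lcm(15, 10) = 15·10/gcd(15, 10) = 150/5 = 30, so 30 ∣ s. Since 2 ∣ 30, it follows that 2 ∣ s.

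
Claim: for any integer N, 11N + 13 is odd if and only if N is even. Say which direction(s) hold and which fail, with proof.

Equivalent; both directions hold.

(⇒) Suppose 11N + 13 is odd. Since 11 is odd, 11N and N have the same parity, so 11N + 13 ≡ N + 13 (mod 2). As 13 is odd, 11N + 13 is odd exactly when N is even. Thus N is even.

(⇐) Conversely, suppose N is even; write N = 2j. Then 11N + 13 = 11·(2j) + 13 = 2·11j + 13, which is odd.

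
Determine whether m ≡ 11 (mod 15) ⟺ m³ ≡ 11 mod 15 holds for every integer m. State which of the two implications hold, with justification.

Both implications hold.

(←) Suppose m³ ≡ 11 (mod 15). The only residue r in {0, …, 14} with r³ ≡ 11 (mod 15) is r = 11, so m ≡ 11 (mod 15).

(→) Suppose m ≡ 11 (mod 15). Write m = 15j + 11. Then (15j + 11)³ = 3375j³ + 7425j² + 5445j + 1331 = 15(225j³ + 495j² + 363j + 88) + 11, so m³ ≡ 11 (mod 15).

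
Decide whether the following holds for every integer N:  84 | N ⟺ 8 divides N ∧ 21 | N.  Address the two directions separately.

Not equivalent: only (⇐) holds.

(⟹) This fails: take N = 84. Certainly 84 ∣ 84, but 8 ∤ 84.

(⟸) Suppose 8 ∣ N and 21 ∣ N. Any common multiple of 8 and 21 is a multiple of their lcm; here gcd(8, 21) = 1, so lcm(8, 21) = 8·21 = 168, so 168 ∣ N. Since 84 ∣ 168, it follows that 84 ∣ N.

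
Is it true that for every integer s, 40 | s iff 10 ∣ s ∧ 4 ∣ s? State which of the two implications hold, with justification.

(⇐) This fails: take s = 20. Both 10 ∣ 20 and 4 ∣ 20, yet 20 is not a multiple of 40 (since 20 = 0·40 + 20), so 40 ∤ 20.

(⇒) If 40 ∣ s, write s = 40q. Since 40 = 4·10, s = 10·(4q), so 10 ∣ s; and since 40 = 10·4, s = 4·(10q), so 4 ∣ s.

Only the forward direction holds.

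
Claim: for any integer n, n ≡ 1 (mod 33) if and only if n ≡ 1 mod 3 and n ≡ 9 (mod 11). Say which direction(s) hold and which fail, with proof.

[⇒] This fails: n = 1 gives 1 ≡ 1 (mod 33) but 1 ≡ 1 (mod 11), so the conjunction on the right does not hold.

[⇐] This fails: n = 31 satisfies both congruences on the right (31 ≡ 1 mod 3 and 31 ≡ 9 mod 11) yet 31 ≡ 31 (mod 33), not 1.

(⇒) fails and (⇐) fails.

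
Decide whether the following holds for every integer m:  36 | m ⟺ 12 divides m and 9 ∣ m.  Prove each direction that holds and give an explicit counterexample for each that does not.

(⇐) Suppose 12 ∣ m and 9 ∣ m. Any common multiple of 12 and 9 is a multiple of their lcm; here lcm(12, 9) = 12·9/gcd(12, 9) = 108/3 = 36, so 36 ∣ m.

(⇒) If 36 ∣ m, write m = 36q. Since 36 = 3·12, m = 12·(3q), so 12 ∣ m; and since 36 = 4·9, m = 9·(4q), so 9 ∣ m.

Both implications hold.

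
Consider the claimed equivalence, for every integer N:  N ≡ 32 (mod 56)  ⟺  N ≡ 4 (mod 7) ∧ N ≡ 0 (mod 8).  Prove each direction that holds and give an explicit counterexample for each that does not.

Both directions hold.

Converse. If N ≡ 4 (mod 7) and N ≡ 0 (mod 8), then by the Chinese remainder theorem N ≡ 32 (mod 56). This is exactly N ≡ 32 (mod 56).

Forward direction. Suppose N ≡ 32 (mod 56); write N = 56j + 32. Since 7 ∣ 56, reducing mod 7 gives N ≡ 32 ≡ 4 (mod 7); since 8 ∣ 56, reducing mod 8 gives N ≡ 32 ≡ 0 (mod 8).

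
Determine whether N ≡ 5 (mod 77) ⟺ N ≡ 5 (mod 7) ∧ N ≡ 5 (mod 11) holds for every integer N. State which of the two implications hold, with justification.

Equivalent; both directions hold.

Forward direction. Suppose N ≡ 5 (mod 77); write N = 77j + 5. Since 7 ∣ 77, reducing mod 7 gives N ≡ 5 (mod 7); since 11 ∣ 77, reducing mod 11 gives N ≡ 5 (mod 11).

Converse. If N ≡ 5 (mod 7) and N ≡ 5 (mod 11), then by the Chinese remainder theorem N ≡ 5 (mod 77). This is exactly N ≡ 5 (mod 77).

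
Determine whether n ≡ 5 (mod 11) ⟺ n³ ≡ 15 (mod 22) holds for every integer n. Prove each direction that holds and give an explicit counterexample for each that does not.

(⇒) This fails: take n = 16. Then 16 ≡ 5 (mod 11), but 16³ = 4096 ≡ 4 (mod 22), not 15.

(⇐) Conversely, the residues r modulo 22 with r³ ≡ 15 (mod 22) are exactly {5}, and each is ≡ 5 (mod 11).

The forward direction fails; the converse holds.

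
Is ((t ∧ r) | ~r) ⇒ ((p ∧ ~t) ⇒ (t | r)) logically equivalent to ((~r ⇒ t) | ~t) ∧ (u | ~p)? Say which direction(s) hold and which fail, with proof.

[⇒] This fails. Under t = T, r = F, p = T, u = F, the left side is true but the right side is false.

[⇐] This fails. Under t = F, r = F, p = T, u = T, the left side is false but the right side is true.

Both directions fail.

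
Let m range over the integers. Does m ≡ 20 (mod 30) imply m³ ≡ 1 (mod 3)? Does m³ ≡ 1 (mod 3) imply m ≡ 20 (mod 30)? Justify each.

Neither direction holds.

Forward direction. This fails: take m = 20. Then 20 ≡ 20 (mod 30), but 20³ = 8000 ≡ 2 (mod 3), not 1.

Converse. This fails: take m = 1. Then 1³ = 1 ≡ 1 (mod 3), yet 1 ≡ 1 (mod 30), not 20.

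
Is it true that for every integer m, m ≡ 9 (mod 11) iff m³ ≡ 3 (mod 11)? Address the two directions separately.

Both implications hold.

[⇒] Suppose m ≡ 9 (mod 11). Write m = 11j + 9. Then (11j + 9)³ = 1331j³ + 3267j² + 2673j + 729 = 11(121j³ + 297j² + 243j + 66) + 3, so m³ ≡ 3 (mod 11).

[⇐] Conversely, suppose m³ ≡ 3 (mod 11). The only residue r in {0, …, 10} with r³ ≡ 3 (mod 11) is r = 9, so m ≡ 9 (mod 11).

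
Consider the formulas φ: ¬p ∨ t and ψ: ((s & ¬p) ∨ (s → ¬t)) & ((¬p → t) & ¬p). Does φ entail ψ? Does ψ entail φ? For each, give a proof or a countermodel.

(⇒) This fails. Under t = F, s = F, p = F, the left side is true but the right side is false.

(⇐) Assume the antecedent. If t is true, ¬p ∨ t reduces to true regardless of the other variables. If t is false, the antecedent cannot hold. Either way ¬p ∨ t holds.

Not equivalent: only (⇐) holds.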